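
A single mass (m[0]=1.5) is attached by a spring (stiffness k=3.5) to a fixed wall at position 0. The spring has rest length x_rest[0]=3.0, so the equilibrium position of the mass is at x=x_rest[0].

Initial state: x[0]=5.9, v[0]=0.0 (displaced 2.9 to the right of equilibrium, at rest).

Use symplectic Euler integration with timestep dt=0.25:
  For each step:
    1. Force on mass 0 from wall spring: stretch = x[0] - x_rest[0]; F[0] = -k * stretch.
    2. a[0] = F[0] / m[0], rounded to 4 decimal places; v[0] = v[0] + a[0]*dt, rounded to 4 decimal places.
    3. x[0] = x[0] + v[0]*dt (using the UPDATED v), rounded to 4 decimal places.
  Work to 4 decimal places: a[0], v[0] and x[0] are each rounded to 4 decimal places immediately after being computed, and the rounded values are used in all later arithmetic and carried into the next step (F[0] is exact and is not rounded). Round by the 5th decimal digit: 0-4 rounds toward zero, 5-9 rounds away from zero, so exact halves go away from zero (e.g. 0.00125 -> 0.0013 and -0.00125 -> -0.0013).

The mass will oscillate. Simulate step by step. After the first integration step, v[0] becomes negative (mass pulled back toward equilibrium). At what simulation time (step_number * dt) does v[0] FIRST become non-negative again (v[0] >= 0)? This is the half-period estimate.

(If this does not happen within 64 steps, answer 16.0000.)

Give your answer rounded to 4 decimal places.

Answer: 2.2500

Derivation:
Step 0: x=[5.9000] v=[0.0000]
Step 1: x=[5.4771] v=[-1.6917]
Step 2: x=[4.6929] v=[-3.1367]
Step 3: x=[3.6619] v=[-4.1242]
Step 4: x=[2.5343] v=[-4.5103]
Step 5: x=[1.4746] v=[-4.2387]
Step 6: x=[0.6374] v=[-3.3489]
Step 7: x=[0.1447] v=[-1.9707]
Step 8: x=[0.0684] v=[-0.3051]
Step 9: x=[0.4197] v=[1.4050]
First v>=0 after going negative at step 9, time=2.2500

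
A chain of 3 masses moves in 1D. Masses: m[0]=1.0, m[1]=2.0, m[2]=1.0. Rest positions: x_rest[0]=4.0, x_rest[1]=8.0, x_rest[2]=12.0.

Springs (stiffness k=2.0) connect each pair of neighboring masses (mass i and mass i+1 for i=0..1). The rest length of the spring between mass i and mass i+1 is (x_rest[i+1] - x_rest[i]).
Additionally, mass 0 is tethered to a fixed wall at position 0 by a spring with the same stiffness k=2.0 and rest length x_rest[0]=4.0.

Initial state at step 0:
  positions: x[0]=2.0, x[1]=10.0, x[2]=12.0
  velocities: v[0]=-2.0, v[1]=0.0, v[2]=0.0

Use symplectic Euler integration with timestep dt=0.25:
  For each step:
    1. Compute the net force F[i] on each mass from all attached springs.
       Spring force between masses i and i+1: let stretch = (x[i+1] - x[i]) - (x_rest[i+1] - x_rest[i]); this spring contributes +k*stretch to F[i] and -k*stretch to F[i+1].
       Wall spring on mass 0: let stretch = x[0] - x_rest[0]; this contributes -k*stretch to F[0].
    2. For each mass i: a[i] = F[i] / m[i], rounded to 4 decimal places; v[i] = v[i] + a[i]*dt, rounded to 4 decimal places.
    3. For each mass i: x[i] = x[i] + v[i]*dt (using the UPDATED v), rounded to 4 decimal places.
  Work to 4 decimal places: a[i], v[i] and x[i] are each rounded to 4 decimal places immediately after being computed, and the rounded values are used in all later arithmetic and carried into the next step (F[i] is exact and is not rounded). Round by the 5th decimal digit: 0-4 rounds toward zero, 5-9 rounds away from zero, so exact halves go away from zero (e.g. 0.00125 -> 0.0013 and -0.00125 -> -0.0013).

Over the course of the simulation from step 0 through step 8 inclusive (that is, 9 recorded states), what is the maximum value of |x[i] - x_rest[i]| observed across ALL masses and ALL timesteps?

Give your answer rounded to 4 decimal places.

Answer: 2.2331

Derivation:
Step 0: x=[2.0000 10.0000 12.0000] v=[-2.0000 0.0000 0.0000]
Step 1: x=[2.2500 9.6250 12.2500] v=[1.0000 -1.5000 1.0000]
Step 2: x=[3.1406 8.9531 12.6719] v=[3.5625 -2.6875 1.6875]
Step 3: x=[4.3652 8.1504 13.1289] v=[4.8985 -3.2109 1.8281]
Step 4: x=[5.5173 7.4223 13.4636] v=[4.6085 -2.9126 1.3389]
Step 5: x=[6.2179 6.9527 13.5432] v=[2.8024 -1.8785 0.3183]
Step 6: x=[6.2331 6.8491 13.2990] v=[0.0609 -0.4146 -0.9770]
Step 7: x=[5.5462 7.1101 12.7485] v=[-2.7477 1.0439 -2.2020]
Step 8: x=[4.3615 7.6257 11.9932] v=[-4.7389 2.0625 -3.0212]
Max displacement = 2.2331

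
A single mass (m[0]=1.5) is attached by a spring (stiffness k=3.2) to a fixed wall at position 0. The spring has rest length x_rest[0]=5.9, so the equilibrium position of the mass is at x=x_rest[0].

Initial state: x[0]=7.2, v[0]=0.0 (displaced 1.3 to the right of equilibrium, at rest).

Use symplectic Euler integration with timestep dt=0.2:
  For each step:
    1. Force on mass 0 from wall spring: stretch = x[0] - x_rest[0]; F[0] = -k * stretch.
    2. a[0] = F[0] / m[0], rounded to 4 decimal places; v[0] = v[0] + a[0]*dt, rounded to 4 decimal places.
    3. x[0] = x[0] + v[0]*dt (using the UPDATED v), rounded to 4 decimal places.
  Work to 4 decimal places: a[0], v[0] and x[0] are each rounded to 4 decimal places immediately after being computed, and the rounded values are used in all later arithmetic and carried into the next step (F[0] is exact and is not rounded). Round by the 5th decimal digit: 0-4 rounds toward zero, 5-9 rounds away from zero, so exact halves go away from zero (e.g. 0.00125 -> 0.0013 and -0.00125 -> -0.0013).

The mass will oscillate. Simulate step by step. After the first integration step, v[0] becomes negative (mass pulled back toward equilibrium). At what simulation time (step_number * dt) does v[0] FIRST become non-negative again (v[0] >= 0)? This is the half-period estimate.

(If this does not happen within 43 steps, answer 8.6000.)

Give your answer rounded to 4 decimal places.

Step 0: x=[7.2000] v=[0.0000]
Step 1: x=[7.0891] v=[-0.5547]
Step 2: x=[6.8767] v=[-1.0620]
Step 3: x=[6.5810] v=[-1.4787]
Step 4: x=[6.2271] v=[-1.7693]
Step 5: x=[5.8453] v=[-1.9089]
Step 6: x=[5.4682] v=[-1.8856]
Step 7: x=[5.1279] v=[-1.7014]
Step 8: x=[4.8535] v=[-1.3720]
Step 9: x=[4.6684] v=[-0.9255]
Step 10: x=[4.5884] v=[-0.4000]
Step 11: x=[4.6203] v=[0.1596]
First v>=0 after going negative at step 11, time=2.2000

Answer: 2.2000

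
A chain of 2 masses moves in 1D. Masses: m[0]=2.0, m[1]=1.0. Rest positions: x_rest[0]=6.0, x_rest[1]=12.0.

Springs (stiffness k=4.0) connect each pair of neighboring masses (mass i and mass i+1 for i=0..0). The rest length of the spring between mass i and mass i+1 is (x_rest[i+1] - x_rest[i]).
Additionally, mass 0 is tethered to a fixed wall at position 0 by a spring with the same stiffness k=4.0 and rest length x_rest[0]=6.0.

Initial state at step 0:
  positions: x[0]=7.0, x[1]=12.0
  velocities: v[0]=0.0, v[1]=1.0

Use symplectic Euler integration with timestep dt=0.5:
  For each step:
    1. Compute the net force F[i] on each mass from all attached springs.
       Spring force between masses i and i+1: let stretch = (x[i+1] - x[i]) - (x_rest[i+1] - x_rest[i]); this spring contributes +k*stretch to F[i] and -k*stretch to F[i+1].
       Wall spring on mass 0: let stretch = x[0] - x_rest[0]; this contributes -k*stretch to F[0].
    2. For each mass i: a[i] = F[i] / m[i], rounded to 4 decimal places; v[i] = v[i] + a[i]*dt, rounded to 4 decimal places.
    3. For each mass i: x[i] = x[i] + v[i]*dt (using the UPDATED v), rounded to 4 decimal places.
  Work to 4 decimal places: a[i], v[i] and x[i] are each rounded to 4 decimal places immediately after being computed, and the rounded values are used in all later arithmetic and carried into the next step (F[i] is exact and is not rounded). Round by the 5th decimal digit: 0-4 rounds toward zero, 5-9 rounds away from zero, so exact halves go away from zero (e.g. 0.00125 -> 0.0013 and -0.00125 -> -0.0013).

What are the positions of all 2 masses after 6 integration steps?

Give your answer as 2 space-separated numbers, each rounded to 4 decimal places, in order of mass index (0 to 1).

Step 0: x=[7.0000 12.0000] v=[0.0000 1.0000]
Step 1: x=[6.0000 13.5000] v=[-2.0000 3.0000]
Step 2: x=[5.7500 13.5000] v=[-0.5000 0.0000]
Step 3: x=[6.5000 11.7500] v=[1.5000 -3.5000]
Step 4: x=[6.6250 10.7500] v=[0.2500 -2.0000]
Step 5: x=[5.5000 11.6250] v=[-2.2500 1.7500]
Step 6: x=[4.6875 12.3750] v=[-1.6250 1.5000]

Answer: 4.6875 12.3750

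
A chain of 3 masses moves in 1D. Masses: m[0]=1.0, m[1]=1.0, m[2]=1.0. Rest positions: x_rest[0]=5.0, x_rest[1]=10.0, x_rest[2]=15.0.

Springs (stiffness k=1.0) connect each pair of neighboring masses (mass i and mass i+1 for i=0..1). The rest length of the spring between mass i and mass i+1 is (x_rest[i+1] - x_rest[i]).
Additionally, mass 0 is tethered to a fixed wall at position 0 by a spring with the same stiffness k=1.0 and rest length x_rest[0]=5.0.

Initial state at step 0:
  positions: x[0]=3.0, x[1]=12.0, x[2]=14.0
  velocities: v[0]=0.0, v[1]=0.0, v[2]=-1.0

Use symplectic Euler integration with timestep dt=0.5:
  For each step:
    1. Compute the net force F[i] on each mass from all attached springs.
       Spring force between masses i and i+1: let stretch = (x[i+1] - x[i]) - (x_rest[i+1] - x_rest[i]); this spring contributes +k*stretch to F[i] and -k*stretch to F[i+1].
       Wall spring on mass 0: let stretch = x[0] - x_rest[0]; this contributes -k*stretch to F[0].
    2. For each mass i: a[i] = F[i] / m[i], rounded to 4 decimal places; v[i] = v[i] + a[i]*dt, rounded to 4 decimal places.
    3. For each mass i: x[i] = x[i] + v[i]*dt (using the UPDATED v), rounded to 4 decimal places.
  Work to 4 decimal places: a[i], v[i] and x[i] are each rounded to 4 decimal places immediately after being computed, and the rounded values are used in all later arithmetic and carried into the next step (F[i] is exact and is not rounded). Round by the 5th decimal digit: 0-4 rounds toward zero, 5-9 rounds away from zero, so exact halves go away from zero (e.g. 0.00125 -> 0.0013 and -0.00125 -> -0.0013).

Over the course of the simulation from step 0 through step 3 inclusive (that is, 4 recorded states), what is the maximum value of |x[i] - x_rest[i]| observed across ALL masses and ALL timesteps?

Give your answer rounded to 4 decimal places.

Answer: 2.8906

Derivation:
Step 0: x=[3.0000 12.0000 14.0000] v=[0.0000 0.0000 -1.0000]
Step 1: x=[4.5000 10.2500 14.2500] v=[3.0000 -3.5000 0.5000]
Step 2: x=[6.3125 8.0625 14.7500] v=[3.6250 -4.3750 1.0000]
Step 3: x=[6.9844 7.1094 14.8282] v=[1.3438 -1.9063 0.1563]
Max displacement = 2.8906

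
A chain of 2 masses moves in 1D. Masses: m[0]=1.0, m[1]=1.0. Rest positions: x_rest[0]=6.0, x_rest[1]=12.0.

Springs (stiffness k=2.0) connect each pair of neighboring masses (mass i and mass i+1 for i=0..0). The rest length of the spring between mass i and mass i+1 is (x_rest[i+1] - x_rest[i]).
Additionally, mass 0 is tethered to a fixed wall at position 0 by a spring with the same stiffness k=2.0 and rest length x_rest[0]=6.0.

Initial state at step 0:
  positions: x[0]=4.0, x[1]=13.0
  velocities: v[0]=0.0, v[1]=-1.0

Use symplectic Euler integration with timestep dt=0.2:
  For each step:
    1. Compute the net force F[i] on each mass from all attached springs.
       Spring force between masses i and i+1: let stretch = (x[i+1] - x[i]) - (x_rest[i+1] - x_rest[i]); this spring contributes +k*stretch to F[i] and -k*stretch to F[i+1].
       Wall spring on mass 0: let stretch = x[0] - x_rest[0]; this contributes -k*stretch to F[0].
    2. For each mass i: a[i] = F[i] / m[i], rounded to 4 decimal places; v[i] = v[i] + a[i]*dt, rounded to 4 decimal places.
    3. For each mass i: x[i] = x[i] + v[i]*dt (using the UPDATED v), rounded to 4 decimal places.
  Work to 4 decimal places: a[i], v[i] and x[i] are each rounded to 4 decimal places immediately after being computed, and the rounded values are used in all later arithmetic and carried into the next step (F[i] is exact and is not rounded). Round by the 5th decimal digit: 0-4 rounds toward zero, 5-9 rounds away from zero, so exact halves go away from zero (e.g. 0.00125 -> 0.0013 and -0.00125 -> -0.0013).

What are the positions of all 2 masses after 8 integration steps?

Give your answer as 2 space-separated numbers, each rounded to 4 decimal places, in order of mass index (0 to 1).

Answer: 6.7588 10.3794

Derivation:
Step 0: x=[4.0000 13.0000] v=[0.0000 -1.0000]
Step 1: x=[4.4000 12.5600] v=[2.0000 -2.2000]
Step 2: x=[5.1008 11.9472] v=[3.5040 -3.0640]
Step 3: x=[5.9412 11.2667] v=[4.2022 -3.4026]
Step 4: x=[6.7324 10.6401] v=[3.9559 -3.1328]
Step 5: x=[7.2976 10.1809] v=[2.8260 -2.2959]
Step 6: x=[7.5097 9.9711] v=[1.0603 -1.0492]
Step 7: x=[7.3179 10.0443] v=[-0.9590 0.3662]
Step 8: x=[6.7588 10.3794] v=[-2.7956 1.6756]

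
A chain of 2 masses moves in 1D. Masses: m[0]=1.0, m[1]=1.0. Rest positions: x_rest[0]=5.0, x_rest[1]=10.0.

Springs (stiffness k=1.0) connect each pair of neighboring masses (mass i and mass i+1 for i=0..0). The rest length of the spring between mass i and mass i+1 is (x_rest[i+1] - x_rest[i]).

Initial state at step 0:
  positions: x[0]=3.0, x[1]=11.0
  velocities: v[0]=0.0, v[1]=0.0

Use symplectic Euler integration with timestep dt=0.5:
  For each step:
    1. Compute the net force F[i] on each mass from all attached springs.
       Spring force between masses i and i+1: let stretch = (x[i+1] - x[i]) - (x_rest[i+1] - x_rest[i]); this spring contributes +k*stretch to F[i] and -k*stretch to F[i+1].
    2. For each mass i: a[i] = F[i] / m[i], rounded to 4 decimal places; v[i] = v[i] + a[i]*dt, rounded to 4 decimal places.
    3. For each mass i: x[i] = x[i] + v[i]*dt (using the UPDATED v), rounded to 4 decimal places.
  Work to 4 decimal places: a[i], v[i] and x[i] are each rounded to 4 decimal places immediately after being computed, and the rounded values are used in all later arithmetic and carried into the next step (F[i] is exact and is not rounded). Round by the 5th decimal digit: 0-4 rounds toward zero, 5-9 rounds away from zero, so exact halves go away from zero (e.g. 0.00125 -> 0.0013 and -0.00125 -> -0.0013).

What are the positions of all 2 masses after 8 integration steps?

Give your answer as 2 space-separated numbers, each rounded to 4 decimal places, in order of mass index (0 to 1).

Answer: 2.9122 11.0880

Derivation:
Step 0: x=[3.0000 11.0000] v=[0.0000 0.0000]
Step 1: x=[3.7500 10.2500] v=[1.5000 -1.5000]
Step 2: x=[4.8750 9.1250] v=[2.2500 -2.2500]
Step 3: x=[5.8125 8.1875] v=[1.8750 -1.8750]
Step 4: x=[6.0938 7.9063] v=[0.5625 -0.5625]
Step 5: x=[5.5782 8.4220] v=[-1.0313 1.0313]
Step 6: x=[4.5235 9.4767] v=[-2.1094 2.1094]
Step 7: x=[3.4571 10.5431] v=[-2.1328 2.1328]
Step 8: x=[2.9122 11.0880] v=[-1.0898 1.0898]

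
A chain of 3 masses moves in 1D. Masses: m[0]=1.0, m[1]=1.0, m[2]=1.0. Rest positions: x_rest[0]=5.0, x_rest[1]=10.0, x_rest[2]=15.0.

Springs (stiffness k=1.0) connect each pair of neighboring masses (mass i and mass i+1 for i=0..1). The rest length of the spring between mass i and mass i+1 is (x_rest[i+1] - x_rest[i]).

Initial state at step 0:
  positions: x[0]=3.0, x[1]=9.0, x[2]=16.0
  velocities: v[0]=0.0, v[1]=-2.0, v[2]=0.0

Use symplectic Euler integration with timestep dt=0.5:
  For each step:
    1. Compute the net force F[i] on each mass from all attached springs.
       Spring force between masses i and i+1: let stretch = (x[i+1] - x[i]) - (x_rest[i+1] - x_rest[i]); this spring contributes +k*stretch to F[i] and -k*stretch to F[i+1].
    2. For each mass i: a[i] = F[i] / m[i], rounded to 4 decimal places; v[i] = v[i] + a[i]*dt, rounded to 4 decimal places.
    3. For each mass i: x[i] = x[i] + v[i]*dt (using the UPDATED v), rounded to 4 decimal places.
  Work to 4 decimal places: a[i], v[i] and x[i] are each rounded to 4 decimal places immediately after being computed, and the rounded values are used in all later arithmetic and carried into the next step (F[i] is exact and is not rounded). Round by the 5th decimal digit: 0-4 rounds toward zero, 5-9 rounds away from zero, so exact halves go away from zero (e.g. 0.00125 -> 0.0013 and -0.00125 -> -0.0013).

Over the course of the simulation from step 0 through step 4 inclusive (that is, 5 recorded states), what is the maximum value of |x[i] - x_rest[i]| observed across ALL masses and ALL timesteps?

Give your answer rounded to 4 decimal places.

Step 0: x=[3.0000 9.0000 16.0000] v=[0.0000 -2.0000 0.0000]
Step 1: x=[3.2500 8.2500 15.5000] v=[0.5000 -1.5000 -1.0000]
Step 2: x=[3.5000 8.0625 14.4375] v=[0.5000 -0.3750 -2.1250]
Step 3: x=[3.6407 8.3282 13.0313] v=[0.2813 0.5313 -2.8125]
Step 4: x=[3.7033 8.5978 11.6993] v=[0.1251 0.5391 -2.6641]
Max displacement = 3.3007

Answer: 3.3007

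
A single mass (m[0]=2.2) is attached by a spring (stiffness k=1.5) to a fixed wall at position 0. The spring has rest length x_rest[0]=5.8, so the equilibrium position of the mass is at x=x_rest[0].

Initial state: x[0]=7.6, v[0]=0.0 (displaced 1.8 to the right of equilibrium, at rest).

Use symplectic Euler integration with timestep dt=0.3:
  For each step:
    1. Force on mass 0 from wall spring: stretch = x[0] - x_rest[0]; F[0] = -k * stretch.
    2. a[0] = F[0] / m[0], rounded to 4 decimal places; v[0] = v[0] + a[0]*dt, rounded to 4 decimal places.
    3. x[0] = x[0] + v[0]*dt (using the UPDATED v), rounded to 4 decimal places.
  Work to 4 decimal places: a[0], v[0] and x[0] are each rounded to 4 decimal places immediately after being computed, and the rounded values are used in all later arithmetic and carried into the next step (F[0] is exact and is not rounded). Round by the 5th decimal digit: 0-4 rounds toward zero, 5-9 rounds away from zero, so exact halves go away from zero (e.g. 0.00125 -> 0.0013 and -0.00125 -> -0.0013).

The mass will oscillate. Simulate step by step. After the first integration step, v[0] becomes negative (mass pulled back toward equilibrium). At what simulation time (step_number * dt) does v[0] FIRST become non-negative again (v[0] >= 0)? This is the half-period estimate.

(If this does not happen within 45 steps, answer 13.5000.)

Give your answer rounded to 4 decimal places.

Step 0: x=[7.6000] v=[0.0000]
Step 1: x=[7.4895] v=[-0.3682]
Step 2: x=[7.2754] v=[-0.7138]
Step 3: x=[6.9707] v=[-1.0156]
Step 4: x=[6.5942] v=[-1.2551]
Step 5: x=[6.1689] v=[-1.4176]
Step 6: x=[5.7210] v=[-1.4931]
Step 7: x=[5.2779] v=[-1.4769]
Step 8: x=[4.8669] v=[-1.3701]
Step 9: x=[4.5131] v=[-1.1792]
Step 10: x=[4.2383] v=[-0.9160]
Step 11: x=[4.0593] v=[-0.5966]
Step 12: x=[3.9871] v=[-0.2406]
Step 13: x=[4.0262] v=[0.1302]
First v>=0 after going negative at step 13, time=3.9000

Answer: 3.9000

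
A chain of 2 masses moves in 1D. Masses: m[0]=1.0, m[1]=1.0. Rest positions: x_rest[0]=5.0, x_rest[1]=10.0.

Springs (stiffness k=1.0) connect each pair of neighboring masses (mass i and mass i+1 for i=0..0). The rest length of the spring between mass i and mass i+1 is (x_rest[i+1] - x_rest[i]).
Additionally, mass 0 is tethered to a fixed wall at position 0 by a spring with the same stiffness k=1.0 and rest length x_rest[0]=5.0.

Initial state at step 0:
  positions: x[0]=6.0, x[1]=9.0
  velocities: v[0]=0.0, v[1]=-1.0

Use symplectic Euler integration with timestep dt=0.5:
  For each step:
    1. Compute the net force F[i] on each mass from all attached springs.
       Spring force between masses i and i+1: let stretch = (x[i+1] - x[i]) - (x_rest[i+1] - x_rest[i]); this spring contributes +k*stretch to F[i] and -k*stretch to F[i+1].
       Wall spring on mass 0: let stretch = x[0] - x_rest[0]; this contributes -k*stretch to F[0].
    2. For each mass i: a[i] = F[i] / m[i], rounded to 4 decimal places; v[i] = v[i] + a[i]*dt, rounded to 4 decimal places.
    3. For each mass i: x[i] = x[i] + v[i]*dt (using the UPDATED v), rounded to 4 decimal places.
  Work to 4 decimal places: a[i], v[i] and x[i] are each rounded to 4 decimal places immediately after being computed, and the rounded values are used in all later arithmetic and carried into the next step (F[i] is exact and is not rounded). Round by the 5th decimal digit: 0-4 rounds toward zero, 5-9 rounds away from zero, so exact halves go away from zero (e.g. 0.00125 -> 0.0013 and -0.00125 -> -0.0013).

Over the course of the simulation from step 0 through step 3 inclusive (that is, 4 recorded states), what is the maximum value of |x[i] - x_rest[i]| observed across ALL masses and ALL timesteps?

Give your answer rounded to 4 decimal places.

Answer: 1.7344

Derivation:
Step 0: x=[6.0000 9.0000] v=[0.0000 -1.0000]
Step 1: x=[5.2500 9.0000] v=[-1.5000 0.0000]
Step 2: x=[4.1250 9.3125] v=[-2.2500 0.6250]
Step 3: x=[3.2656 9.5782] v=[-1.7188 0.5313]
Max displacement = 1.7344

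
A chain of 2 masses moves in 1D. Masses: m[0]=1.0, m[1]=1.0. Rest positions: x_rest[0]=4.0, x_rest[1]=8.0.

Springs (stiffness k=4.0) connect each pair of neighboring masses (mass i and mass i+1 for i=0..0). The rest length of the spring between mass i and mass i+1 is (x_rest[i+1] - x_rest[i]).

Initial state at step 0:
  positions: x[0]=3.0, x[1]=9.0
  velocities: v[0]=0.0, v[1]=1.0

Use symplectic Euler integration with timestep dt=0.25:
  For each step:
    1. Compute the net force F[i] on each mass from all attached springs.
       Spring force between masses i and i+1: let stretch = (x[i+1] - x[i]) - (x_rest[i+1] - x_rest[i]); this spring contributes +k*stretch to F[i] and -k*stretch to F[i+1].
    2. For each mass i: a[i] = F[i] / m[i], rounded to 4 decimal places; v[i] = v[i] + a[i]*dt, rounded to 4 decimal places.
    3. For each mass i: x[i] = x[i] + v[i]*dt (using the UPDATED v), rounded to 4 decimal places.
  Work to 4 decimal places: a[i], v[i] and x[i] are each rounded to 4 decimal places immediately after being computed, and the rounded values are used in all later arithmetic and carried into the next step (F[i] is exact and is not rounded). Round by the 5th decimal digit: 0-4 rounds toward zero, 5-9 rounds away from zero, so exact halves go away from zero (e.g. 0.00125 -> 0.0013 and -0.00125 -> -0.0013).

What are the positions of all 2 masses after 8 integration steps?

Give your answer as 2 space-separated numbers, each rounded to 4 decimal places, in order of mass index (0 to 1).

Step 0: x=[3.0000 9.0000] v=[0.0000 1.0000]
Step 1: x=[3.5000 8.7500] v=[2.0000 -1.0000]
Step 2: x=[4.3125 8.1875] v=[3.2500 -2.2500]
Step 3: x=[5.0938 7.6563] v=[3.1250 -2.1250]
Step 4: x=[5.5157 7.4844] v=[1.6875 -0.6875]
Step 5: x=[5.4298 7.8204] v=[-0.3438 1.3438]
Step 6: x=[4.9415 8.5587] v=[-1.9532 2.9532]
Step 7: x=[4.3575 9.3927] v=[-2.3360 3.3360]
Step 8: x=[4.0323 9.9679] v=[-1.3008 2.3008]

Answer: 4.0323 9.9679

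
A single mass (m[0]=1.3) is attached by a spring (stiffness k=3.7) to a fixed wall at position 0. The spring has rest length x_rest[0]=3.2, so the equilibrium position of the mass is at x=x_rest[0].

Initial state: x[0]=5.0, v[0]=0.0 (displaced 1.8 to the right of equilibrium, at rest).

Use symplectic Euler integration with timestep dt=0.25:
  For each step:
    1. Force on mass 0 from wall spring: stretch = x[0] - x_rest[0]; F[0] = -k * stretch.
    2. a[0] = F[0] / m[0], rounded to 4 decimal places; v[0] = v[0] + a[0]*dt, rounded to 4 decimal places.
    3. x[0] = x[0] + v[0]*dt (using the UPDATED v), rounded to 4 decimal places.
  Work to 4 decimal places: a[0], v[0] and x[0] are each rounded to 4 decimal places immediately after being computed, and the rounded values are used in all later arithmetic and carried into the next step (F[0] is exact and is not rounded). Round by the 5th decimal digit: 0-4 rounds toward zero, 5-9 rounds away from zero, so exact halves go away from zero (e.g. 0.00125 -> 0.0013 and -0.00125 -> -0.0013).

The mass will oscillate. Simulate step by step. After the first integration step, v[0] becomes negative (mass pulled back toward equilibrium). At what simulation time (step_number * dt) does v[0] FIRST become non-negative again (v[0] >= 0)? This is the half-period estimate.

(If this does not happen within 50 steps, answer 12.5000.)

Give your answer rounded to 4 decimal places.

Step 0: x=[5.0000] v=[0.0000]
Step 1: x=[4.6798] v=[-1.2808]
Step 2: x=[4.0964] v=[-2.3337]
Step 3: x=[3.3535] v=[-2.9715]
Step 4: x=[2.5833] v=[-3.0807]
Step 5: x=[1.9228] v=[-2.6419]
Step 6: x=[1.4895] v=[-1.7331]
Step 7: x=[1.3605] v=[-0.5160]
Step 8: x=[1.5587] v=[0.7929]
First v>=0 after going negative at step 8, time=2.0000

Answer: 2.0000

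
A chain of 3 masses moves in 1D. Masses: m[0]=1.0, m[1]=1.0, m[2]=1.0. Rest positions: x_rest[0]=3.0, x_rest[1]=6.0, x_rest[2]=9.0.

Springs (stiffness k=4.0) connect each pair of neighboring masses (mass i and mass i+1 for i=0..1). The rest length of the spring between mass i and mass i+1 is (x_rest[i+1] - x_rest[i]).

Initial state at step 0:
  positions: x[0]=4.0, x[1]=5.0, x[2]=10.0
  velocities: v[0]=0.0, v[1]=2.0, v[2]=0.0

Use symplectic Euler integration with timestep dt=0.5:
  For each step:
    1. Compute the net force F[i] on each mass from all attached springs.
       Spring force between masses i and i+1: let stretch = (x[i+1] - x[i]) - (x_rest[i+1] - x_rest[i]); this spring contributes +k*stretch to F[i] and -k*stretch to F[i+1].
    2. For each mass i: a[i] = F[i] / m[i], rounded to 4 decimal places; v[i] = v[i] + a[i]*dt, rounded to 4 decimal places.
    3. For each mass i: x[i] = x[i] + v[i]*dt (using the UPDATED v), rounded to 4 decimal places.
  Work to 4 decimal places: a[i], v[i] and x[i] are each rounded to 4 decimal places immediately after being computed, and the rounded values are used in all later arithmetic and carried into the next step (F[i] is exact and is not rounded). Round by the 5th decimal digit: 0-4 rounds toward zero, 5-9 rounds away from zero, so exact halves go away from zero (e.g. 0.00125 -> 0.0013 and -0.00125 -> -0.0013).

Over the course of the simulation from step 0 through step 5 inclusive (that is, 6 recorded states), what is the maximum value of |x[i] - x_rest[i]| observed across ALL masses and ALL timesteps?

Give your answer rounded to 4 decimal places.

Step 0: x=[4.0000 5.0000 10.0000] v=[0.0000 2.0000 0.0000]
Step 1: x=[2.0000 10.0000 8.0000] v=[-4.0000 10.0000 -4.0000]
Step 2: x=[5.0000 5.0000 11.0000] v=[6.0000 -10.0000 6.0000]
Step 3: x=[5.0000 6.0000 11.0000] v=[0.0000 2.0000 0.0000]
Step 4: x=[3.0000 11.0000 9.0000] v=[-4.0000 10.0000 -4.0000]
Step 5: x=[6.0000 6.0000 12.0000] v=[6.0000 -10.0000 6.0000]
Max displacement = 5.0000

Answer: 5.0000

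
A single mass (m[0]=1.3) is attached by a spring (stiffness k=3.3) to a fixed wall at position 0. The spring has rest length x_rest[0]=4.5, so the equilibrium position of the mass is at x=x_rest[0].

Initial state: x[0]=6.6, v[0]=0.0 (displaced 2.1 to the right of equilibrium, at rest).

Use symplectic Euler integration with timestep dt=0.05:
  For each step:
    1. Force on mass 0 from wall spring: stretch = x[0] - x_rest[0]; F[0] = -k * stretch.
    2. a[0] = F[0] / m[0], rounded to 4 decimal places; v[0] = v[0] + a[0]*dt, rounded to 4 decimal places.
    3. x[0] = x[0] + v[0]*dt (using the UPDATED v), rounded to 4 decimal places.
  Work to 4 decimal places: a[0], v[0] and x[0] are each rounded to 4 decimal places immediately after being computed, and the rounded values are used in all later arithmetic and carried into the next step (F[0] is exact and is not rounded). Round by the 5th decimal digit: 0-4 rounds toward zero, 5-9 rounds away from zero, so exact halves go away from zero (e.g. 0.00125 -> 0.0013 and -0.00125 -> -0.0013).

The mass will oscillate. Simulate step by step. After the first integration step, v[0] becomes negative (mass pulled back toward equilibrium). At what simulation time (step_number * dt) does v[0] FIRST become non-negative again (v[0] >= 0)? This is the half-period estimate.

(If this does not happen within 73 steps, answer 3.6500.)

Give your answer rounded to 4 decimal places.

Answer: 2.0000

Derivation:
Step 0: x=[6.6000] v=[0.0000]
Step 1: x=[6.5867] v=[-0.2665]
Step 2: x=[6.5601] v=[-0.5314]
Step 3: x=[6.5205] v=[-0.7929]
Step 4: x=[6.4680] v=[-1.0494]
Step 5: x=[6.4030] v=[-1.2992]
Step 6: x=[6.3260] v=[-1.5407]
Step 7: x=[6.2374] v=[-1.7725]
Step 8: x=[6.1378] v=[-1.9930]
Step 9: x=[6.0278] v=[-2.2009]
Step 10: x=[5.9081] v=[-2.3948]
Step 11: x=[5.7794] v=[-2.5735]
Step 12: x=[5.6426] v=[-2.7359]
Step 13: x=[5.4986] v=[-2.8809]
Step 14: x=[5.3482] v=[-3.0076]
Step 15: x=[5.1924] v=[-3.1153]
Step 16: x=[5.0322] v=[-3.2032]
Step 17: x=[4.8687] v=[-3.2708]
Step 18: x=[4.7028] v=[-3.3176]
Step 19: x=[4.5356] v=[-3.3433]
Step 20: x=[4.3682] v=[-3.3478]
Step 21: x=[4.2016] v=[-3.3311]
Step 22: x=[4.0369] v=[-3.2932]
Step 23: x=[3.8752] v=[-3.2344]
Step 24: x=[3.7174] v=[-3.1551]
Step 25: x=[3.5646] v=[-3.0558]
Step 26: x=[3.4177] v=[-2.9371]
Step 27: x=[3.2777] v=[-2.7997]
Step 28: x=[3.1455] v=[-2.6446]
Step 29: x=[3.0219] v=[-2.4727]
Step 30: x=[2.9076] v=[-2.2851]
Step 31: x=[2.8035] v=[-2.0830]
Step 32: x=[2.7101] v=[-1.8677]
Step 33: x=[2.6281] v=[-1.6405]
Step 34: x=[2.5580] v=[-1.4029]
Step 35: x=[2.5002] v=[-1.1564]
Step 36: x=[2.4551] v=[-0.9026]
Step 37: x=[2.4229] v=[-0.6431]
Step 38: x=[2.4039] v=[-0.3795]
Step 39: x=[2.3982] v=[-0.1135]
Step 40: x=[2.4059] v=[0.1533]
First v>=0 after going negative at step 40, time=2.0000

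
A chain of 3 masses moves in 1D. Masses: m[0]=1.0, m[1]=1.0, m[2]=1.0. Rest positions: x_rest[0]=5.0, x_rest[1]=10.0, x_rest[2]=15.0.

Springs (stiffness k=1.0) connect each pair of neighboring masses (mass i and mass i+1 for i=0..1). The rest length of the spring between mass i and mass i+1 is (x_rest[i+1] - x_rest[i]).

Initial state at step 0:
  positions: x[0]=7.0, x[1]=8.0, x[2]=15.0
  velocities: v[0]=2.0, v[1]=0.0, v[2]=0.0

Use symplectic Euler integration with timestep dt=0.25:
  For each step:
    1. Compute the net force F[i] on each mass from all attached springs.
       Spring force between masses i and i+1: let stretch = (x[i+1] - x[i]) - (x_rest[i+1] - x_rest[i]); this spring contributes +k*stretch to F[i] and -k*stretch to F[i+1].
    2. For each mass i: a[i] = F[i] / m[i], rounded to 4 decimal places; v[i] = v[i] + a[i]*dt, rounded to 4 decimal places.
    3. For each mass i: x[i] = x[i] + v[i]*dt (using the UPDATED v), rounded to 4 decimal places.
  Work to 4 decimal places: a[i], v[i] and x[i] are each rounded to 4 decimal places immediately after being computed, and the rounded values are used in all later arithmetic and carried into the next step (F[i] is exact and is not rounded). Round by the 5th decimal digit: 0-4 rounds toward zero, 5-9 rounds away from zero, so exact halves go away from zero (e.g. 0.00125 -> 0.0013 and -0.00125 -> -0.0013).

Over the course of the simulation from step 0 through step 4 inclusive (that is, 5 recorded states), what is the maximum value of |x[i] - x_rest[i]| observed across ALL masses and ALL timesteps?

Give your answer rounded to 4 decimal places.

Answer: 2.2578

Derivation:
Step 0: x=[7.0000 8.0000 15.0000] v=[2.0000 0.0000 0.0000]
Step 1: x=[7.2500 8.3750 14.8750] v=[1.0000 1.5000 -0.5000]
Step 2: x=[7.2578 9.0860 14.6563] v=[0.0313 2.8438 -0.8750]
Step 3: x=[7.0674 10.0308 14.4019] v=[-0.7617 3.7793 -1.0176]
Step 4: x=[6.7497 11.0636 14.1868] v=[-1.2709 4.1312 -0.8604]
Max displacement = 2.2578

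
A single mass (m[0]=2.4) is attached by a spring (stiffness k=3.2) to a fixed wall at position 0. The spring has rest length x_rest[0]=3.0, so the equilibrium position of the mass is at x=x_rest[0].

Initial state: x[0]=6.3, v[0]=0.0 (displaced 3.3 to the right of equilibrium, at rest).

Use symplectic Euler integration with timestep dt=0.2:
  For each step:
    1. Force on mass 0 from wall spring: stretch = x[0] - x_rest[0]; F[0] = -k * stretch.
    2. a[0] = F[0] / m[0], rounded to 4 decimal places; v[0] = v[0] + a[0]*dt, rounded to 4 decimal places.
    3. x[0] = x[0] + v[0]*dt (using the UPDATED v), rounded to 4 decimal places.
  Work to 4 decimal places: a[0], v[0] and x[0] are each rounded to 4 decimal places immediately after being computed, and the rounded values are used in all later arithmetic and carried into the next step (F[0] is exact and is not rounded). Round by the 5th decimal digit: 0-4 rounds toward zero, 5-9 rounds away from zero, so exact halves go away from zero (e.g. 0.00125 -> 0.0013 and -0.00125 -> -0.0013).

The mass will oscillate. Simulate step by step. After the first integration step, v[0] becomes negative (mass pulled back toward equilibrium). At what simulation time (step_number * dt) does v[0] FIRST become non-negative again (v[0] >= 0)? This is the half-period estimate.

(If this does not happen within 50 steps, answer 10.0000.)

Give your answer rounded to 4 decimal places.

Answer: 2.8000

Derivation:
Step 0: x=[6.3000] v=[0.0000]
Step 1: x=[6.1240] v=[-0.8800]
Step 2: x=[5.7814] v=[-1.7131]
Step 3: x=[5.2904] v=[-2.4548]
Step 4: x=[4.6773] v=[-3.0656]
Step 5: x=[3.9747] v=[-3.5129]
Step 6: x=[3.2201] v=[-3.7728]
Step 7: x=[2.4538] v=[-3.8315]
Step 8: x=[1.7166] v=[-3.6858]
Step 9: x=[1.0479] v=[-3.3436]
Step 10: x=[0.4833] v=[-2.8230]
Step 11: x=[0.0529] v=[-2.1519]
Step 12: x=[-0.2203] v=[-1.3660]
Step 13: x=[-0.3218] v=[-0.5073]
Step 14: x=[-0.2461] v=[0.3785]
First v>=0 after going negative at step 14, time=2.8000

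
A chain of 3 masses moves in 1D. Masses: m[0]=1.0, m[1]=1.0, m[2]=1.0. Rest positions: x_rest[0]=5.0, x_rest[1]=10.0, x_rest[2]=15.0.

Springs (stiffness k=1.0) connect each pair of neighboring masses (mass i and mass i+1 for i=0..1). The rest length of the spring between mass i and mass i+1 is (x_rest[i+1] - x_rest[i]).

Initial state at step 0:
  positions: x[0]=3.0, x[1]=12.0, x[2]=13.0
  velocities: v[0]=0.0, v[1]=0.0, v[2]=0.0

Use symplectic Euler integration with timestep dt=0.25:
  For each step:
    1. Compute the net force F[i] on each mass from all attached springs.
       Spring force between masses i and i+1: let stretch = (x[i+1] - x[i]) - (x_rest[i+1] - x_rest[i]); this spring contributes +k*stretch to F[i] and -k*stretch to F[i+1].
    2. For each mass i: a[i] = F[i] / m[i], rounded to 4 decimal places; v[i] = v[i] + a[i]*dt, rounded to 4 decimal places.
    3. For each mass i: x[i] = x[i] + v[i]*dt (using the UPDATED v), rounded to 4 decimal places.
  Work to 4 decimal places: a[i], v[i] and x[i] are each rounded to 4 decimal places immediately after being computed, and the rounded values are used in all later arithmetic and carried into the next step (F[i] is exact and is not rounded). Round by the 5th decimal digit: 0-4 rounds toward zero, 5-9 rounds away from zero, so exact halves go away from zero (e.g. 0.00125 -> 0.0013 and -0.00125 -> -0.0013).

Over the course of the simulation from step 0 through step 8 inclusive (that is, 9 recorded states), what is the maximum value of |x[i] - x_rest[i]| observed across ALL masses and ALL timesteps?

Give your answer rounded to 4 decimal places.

Answer: 3.3745

Derivation:
Step 0: x=[3.0000 12.0000 13.0000] v=[0.0000 0.0000 0.0000]
Step 1: x=[3.2500 11.5000 13.2500] v=[1.0000 -2.0000 1.0000]
Step 2: x=[3.7031 10.5938 13.7031] v=[1.8125 -3.6250 1.8125]
Step 3: x=[4.2744 9.4512 14.2744] v=[2.2852 -4.5704 2.2852]
Step 4: x=[4.8568 8.2865 14.8568] v=[2.3294 -4.6588 2.3294]
Step 5: x=[5.3410 7.3181 15.3410] v=[1.9368 -3.8737 1.9368]
Step 6: x=[5.6363 6.7275 15.6363] v=[1.1811 -2.3623 1.1811]
Step 7: x=[5.6873 6.6255 15.6873] v=[0.2039 -0.4079 0.2039]
Step 8: x=[5.4844 7.0313 15.4844] v=[-0.8116 1.6230 -0.8116]
Max displacement = 3.3745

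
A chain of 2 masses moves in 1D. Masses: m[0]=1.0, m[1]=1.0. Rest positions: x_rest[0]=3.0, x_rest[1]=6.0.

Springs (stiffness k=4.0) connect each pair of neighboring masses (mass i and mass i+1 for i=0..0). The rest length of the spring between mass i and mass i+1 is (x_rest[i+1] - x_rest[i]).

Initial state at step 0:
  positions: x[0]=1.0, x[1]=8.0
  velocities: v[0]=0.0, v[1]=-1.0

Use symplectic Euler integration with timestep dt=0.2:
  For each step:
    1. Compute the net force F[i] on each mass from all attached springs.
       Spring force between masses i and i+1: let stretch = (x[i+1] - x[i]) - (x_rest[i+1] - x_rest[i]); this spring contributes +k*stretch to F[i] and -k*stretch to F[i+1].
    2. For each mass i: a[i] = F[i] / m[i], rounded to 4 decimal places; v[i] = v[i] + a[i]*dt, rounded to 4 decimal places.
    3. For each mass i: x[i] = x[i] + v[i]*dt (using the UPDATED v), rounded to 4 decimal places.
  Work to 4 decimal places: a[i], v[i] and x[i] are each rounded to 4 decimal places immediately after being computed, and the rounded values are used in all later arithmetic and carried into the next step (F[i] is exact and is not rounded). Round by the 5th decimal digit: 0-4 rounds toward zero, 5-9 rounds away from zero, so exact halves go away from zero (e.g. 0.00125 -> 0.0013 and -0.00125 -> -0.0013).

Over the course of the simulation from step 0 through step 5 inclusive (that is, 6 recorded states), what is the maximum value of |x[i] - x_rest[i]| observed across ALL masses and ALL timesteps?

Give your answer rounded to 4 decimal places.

Step 0: x=[1.0000 8.0000] v=[0.0000 -1.0000]
Step 1: x=[1.6400 7.1600] v=[3.2000 -4.2000]
Step 2: x=[2.6832 5.9168] v=[5.2160 -6.2160]
Step 3: x=[3.7638 4.6362] v=[5.4029 -6.4029]
Step 4: x=[4.5040 3.6960] v=[3.7008 -4.7008]
Step 5: x=[4.6349 3.3651] v=[0.6544 -1.6544]
Max displacement = 2.6349

Answer: 2.6349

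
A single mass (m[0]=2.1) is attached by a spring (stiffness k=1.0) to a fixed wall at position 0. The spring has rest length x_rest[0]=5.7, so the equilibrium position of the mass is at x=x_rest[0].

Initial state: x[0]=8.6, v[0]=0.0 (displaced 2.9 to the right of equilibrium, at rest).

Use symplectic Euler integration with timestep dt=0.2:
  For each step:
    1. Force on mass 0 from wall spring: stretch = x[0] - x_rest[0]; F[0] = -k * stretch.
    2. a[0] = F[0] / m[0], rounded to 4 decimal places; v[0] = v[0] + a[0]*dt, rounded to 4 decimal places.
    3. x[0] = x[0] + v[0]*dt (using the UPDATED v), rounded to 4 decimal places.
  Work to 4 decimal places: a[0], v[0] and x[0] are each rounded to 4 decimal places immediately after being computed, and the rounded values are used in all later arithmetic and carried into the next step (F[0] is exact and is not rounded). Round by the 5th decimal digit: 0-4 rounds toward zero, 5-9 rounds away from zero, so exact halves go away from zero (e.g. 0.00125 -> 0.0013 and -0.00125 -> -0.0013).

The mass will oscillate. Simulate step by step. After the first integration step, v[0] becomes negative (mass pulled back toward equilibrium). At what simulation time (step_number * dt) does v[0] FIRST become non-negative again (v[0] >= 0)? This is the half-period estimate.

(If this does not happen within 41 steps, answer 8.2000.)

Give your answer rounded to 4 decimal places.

Answer: 4.6000

Derivation:
Step 0: x=[8.6000] v=[0.0000]
Step 1: x=[8.5448] v=[-0.2762]
Step 2: x=[8.4354] v=[-0.5471]
Step 3: x=[8.2739] v=[-0.8076]
Step 4: x=[8.0634] v=[-1.0527]
Step 5: x=[7.8078] v=[-1.2778]
Step 6: x=[7.5121] v=[-1.4785]
Step 7: x=[7.1819] v=[-1.6511]
Step 8: x=[6.8235] v=[-1.7922]
Step 9: x=[6.4437] v=[-1.8992]
Step 10: x=[6.0497] v=[-1.9700]
Step 11: x=[5.6490] v=[-2.0033]
Step 12: x=[5.2493] v=[-1.9984]
Step 13: x=[4.8582] v=[-1.9555]
Step 14: x=[4.4831] v=[-1.8753]
Step 15: x=[4.1312] v=[-1.7594]
Step 16: x=[3.8092] v=[-1.6100]
Step 17: x=[3.5232] v=[-1.4299]
Step 18: x=[3.2787] v=[-1.2226]
Step 19: x=[3.0803] v=[-0.9920]
Step 20: x=[2.9318] v=[-0.7425]
Step 21: x=[2.8360] v=[-0.4789]
Step 22: x=[2.7948] v=[-0.2061]
Step 23: x=[2.8089] v=[0.0706]
First v>=0 after going negative at step 23, time=4.6000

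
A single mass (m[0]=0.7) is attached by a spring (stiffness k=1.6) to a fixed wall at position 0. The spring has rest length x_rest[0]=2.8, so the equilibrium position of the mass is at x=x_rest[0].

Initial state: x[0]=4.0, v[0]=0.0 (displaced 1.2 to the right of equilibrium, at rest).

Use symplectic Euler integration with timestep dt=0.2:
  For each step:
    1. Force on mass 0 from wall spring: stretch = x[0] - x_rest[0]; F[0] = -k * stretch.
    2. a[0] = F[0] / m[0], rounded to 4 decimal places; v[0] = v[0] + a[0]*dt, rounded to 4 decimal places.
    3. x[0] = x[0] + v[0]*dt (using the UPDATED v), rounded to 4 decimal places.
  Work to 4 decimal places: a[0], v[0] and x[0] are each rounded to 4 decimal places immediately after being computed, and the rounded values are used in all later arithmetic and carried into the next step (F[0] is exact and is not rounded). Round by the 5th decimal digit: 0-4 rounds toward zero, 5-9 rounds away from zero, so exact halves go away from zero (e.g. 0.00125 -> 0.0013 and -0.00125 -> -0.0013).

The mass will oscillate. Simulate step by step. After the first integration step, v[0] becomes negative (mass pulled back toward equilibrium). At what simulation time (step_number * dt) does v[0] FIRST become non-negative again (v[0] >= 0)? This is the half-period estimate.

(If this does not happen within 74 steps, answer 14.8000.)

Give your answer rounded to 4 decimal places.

Answer: 2.2000

Derivation:
Step 0: x=[4.0000] v=[0.0000]
Step 1: x=[3.8903] v=[-0.5486]
Step 2: x=[3.6809] v=[-1.0470]
Step 3: x=[3.3910] v=[-1.4497]
Step 4: x=[3.0470] v=[-1.7199]
Step 5: x=[2.6804] v=[-1.8328]
Step 6: x=[2.3248] v=[-1.7781]
Step 7: x=[2.0126] v=[-1.5609]
Step 8: x=[1.7724] v=[-1.2009]
Step 9: x=[1.6262] v=[-0.7311]
Step 10: x=[1.5873] v=[-0.1945]
Step 11: x=[1.6593] v=[0.3599]
First v>=0 after going negative at step 11, time=2.2000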